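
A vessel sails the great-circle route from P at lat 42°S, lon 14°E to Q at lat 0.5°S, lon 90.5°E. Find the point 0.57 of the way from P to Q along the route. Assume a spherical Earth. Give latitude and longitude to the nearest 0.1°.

Convert each endpoint to a unit vector on the sphere (x = cos φ cos λ, y = cos φ sin λ, z = sin φ).
The central angle between the endpoints is δ = arccos(p₁·p₂) ≈ 1.391 rad (79.7°).
Interpolate at f = 0.57 with slerp weights a = sin((1−f)δ)/sin δ ≈ 0.572, b = sin(fδ)/sin δ ≈ 0.724.
p = a·p₁ + b·p₂ ≈ (0.406, 0.827, -0.389); φ = arcsin(p_z) ≈ -22.90°, λ = atan2(p_y, p_x) ≈ 63.83°.

≈ lat 22.9°S, lon 63.8°E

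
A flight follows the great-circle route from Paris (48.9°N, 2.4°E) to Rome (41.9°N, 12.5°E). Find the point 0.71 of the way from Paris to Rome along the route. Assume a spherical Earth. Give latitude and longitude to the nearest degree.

≈ (44°N, 10°E)

Convert each endpoint to a unit vector on the sphere (x = cos φ cos λ, y = cos φ sin λ, z = sin φ).
The central angle between the endpoints is δ = arccos(p₁·p₂) ≈ 0.174 rad (9.9°).
Interpolate at f = 0.71 with slerp weights a = sin((1−f)δ)/sin δ ≈ 0.291, b = sin(fδ)/sin δ ≈ 0.712.
p = a·p₁ + b·p₂ ≈ (0.709, 0.123, 0.695); φ = arcsin(p_z) ≈ 44.02°, λ = atan2(p_y, p_x) ≈ 9.82°.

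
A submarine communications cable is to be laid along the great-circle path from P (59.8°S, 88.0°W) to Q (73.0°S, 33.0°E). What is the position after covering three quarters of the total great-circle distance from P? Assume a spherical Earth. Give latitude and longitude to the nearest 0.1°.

From cos δ = sin φ₁ sin φ₂ + cos φ₁ cos φ₂ cos Δλ, the central angle is δ ≈ 0.722 rad (41.3°).
Interpolate at f = 3/4 with slerp weights a = sin((1−f)δ)/sin δ ≈ 0.272, b = sin(fδ)/sin δ ≈ 0.780.
p = a·p₁ + b·p₂ ≈ (0.196, -0.012, -0.981); φ = arcsin(p_z) ≈ -78.67°, λ = atan2(p_y, p_x) ≈ -3.61°.

≈ (78.7°S, 3.6°W)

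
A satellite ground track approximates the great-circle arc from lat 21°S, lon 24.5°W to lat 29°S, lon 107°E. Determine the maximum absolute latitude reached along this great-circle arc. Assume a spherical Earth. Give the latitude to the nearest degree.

≈ 49°S

The great circle lies in the plane with unit normal n̂ = (p₁ × p₂)/|p₁ × p₂|.
Here n̂_z ≈ +0.658; the vertex latitude is φ_max = arccos|n̂_z| ≈ 48.9°.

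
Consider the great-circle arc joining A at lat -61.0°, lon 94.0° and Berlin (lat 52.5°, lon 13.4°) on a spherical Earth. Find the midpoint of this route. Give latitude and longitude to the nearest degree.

Convert each endpoint to a unit vector on the sphere (x = cos φ cos λ, y = cos φ sin λ, z = sin φ).
The central angle between the endpoints is δ = arccos(p₁·p₂) ≈ 2.273 rad (130.2°).
Interpolate at f = 1/2 with slerp weights a = sin((1−f)δ)/sin δ ≈ 1.188, b = sin(fδ)/sin δ ≈ 1.188.
p = a·p₁ + b·p₂ ≈ (0.663, 0.742, -0.097); φ = arcsin(p_z) ≈ -5.54°, λ = atan2(p_y, p_x) ≈ 48.21°.

≈ lat -6°, lon 48°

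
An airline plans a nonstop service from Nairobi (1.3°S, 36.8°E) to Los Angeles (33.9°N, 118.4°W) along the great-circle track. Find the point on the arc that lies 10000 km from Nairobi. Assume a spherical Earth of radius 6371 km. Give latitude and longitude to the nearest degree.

≈ 57°N, 51°W

Convert each endpoint to a unit vector on the sphere (x = cos φ cos λ, y = cos φ sin λ, z = sin φ).
The central angle between the endpoints is δ = arccos(p₁·p₂) ≈ 2.443 rad (140.0°). The total great-circle distance is δ·R ≈ 2.443 × 6371 ≈ 15566 km, so the target fraction is f = 10000/15566 ≈ 0.642.
Interpolate at f ≈ 0.642 with slerp weights a = sin((1−f)δ)/sin δ ≈ 1.192, b = sin(fδ)/sin δ ≈ 1.555.
p = a·p₁ + b·p₂ ≈ (0.341, -0.421, 0.840); φ = arcsin(p_z) ≈ 57.19°, λ = atan2(p_y, p_x) ≈ -51.06°.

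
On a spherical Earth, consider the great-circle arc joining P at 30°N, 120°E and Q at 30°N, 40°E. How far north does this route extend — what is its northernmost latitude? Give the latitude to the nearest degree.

The great circle lies in the plane with unit normal n̂ = (p₁ × p₂)/|p₁ × p₂|.
Here n̂_z ≈ -0.799; the vertex latitude is φ_max = arccos|n̂_z| ≈ 37.0°.

≈ 37°N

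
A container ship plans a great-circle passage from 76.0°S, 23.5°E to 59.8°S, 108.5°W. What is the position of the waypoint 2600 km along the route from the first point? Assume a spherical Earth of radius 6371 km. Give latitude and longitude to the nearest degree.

≈ 76°S, 89°W

Convert each endpoint to a unit vector on the sphere (x = cos φ cos λ, y = cos φ sin λ, z = sin φ).
The central angle between the endpoints is δ = arccos(p₁·p₂) ≈ 0.712 rad (40.8°). The total great-circle distance is δ·R ≈ 0.712 × 6371 ≈ 4535 km, so the target fraction is f = 2600/4535 ≈ 0.573.
Interpolate at f ≈ 0.573 with slerp weights a = sin((1−f)δ)/sin δ ≈ 0.458, b = sin(fδ)/sin δ ≈ 0.608.
p = a·p₁ + b·p₂ ≈ (0.005, -0.246, -0.969); φ = arcsin(p_z) ≈ -75.78°, λ = atan2(p_y, p_x) ≈ -88.93°.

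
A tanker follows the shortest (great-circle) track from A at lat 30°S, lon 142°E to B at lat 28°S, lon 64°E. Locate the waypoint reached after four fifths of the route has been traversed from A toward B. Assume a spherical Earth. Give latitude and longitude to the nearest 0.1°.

The haversine formula gives a central angle δ ≈ 1.166 rad (66.8°) between the endpoints.
Interpolate at f = 4/5 with slerp weights a = sin((1−f)δ)/sin δ ≈ 0.251, b = sin(fδ)/sin δ ≈ 0.874.
p = a·p₁ + b·p₂ ≈ (0.167, 0.828, -0.536); φ = arcsin(p_z) ≈ -32.41°, λ = atan2(p_y, p_x) ≈ 78.61°.

≈ lat 32.4°S, lon 78.6°E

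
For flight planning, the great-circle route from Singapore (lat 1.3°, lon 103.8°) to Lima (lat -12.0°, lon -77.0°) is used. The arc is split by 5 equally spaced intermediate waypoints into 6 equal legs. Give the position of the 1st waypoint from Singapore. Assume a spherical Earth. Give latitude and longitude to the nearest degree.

Write both endpoints as unit vectors p₁, p₂ with components (cos φ cos λ, cos φ sin λ, sin φ).
The central angle between the endpoints is δ = arccos(p₁·p₂) ≈ 2.954 rad (169.3°).
Interpolate at f = 1/6 with slerp weights a = sin((1−f)δ)/sin δ ≈ 3.376, b = sin(fδ)/sin δ ≈ 2.539.
p = a·p₁ + b·p₂ ≈ (-0.246, 0.858, -0.451); φ = arcsin(p_z) ≈ -26.83°, λ = atan2(p_y, p_x) ≈ 106.03°.

≈ lat -27°, lon 106°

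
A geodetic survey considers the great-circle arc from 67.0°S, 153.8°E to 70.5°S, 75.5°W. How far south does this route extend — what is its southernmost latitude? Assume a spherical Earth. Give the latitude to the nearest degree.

The great circle lies in the plane with unit normal n̂ = (p₁ × p₂)/|p₁ × p₂|.
Here n̂_z ≈ +0.159; the vertex latitude is φ_max = arccos|n̂_z| ≈ 80.9°.

≈ 81°S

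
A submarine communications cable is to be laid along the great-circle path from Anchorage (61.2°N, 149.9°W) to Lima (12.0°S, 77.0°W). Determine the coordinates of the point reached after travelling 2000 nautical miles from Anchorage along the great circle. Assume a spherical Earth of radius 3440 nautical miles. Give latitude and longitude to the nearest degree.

From cos δ = sin φ₁ sin φ₂ + cos φ₁ cos φ₂ cos Δλ, the central angle is δ ≈ 1.614 rad (92.5°). The total great-circle distance is δ·R ≈ 1.614 × 3440 ≈ 5554 nmi, so the target fraction is f = 2000/5554 ≈ 0.360.
Interpolate at f ≈ 0.360 with slerp weights a = sin((1−f)δ)/sin δ ≈ 0.860, b = sin(fδ)/sin δ ≈ 0.550.
p = a·p₁ + b·p₂ ≈ (-0.237, -0.732, 0.639); φ = arcsin(p_z) ≈ 39.72°, λ = atan2(p_y, p_x) ≈ -107.97°.

≈ 40°N, 108°W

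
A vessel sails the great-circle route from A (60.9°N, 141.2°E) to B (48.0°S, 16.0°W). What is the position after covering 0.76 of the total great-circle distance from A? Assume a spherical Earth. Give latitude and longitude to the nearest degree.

≈ (14°S, 7°E)

Write both endpoints as unit vectors p₁, p₂ with components (cos φ cos λ, cos φ sin λ, sin φ).
The central angle between the endpoints is δ = arccos(p₁·p₂) ≈ 2.822 rad (161.7°).
Interpolate at f = 0.76 with slerp weights a = sin((1−f)δ)/sin δ ≈ 1.994, b = sin(fδ)/sin δ ≈ 2.672.
p = a·p₁ + b·p₂ ≈ (0.963, 0.115, -0.244); φ = arcsin(p_z) ≈ -14.10°, λ = atan2(p_y, p_x) ≈ 6.80°.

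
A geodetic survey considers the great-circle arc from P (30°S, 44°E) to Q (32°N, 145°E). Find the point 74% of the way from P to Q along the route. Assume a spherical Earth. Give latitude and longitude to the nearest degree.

Convert each endpoint to a unit vector on the sphere (x = cos φ cos λ, y = cos φ sin λ, z = sin φ).
The central angle between the endpoints is δ = arccos(p₁·p₂) ≈ 1.988 rad (113.9°).
Interpolate at f = 0.74 with slerp weights a = sin((1−f)δ)/sin δ ≈ 0.540, b = sin(fδ)/sin δ ≈ 1.088.
p = a·p₁ + b·p₂ ≈ (-0.419, 0.855, 0.306); φ = arcsin(p_z) ≈ 17.85°, λ = atan2(p_y, p_x) ≈ 116.14°.

≈ (18°N, 116°E)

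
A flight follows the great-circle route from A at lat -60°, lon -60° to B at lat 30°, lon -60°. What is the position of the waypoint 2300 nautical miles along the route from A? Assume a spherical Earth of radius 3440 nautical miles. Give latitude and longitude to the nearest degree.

≈ lat -22°, lon -60°

Write both endpoints as unit vectors p₁, p₂ with components (cos φ cos λ, cos φ sin λ, sin φ).
The central angle between the endpoints is δ = arccos(p₁·p₂) ≈ 1.571 rad (90.0°). The total great-circle distance is δ·R ≈ 1.571 × 3440 ≈ 5404 nmi, so the target fraction is f = 2300/5404 ≈ 0.426.
Interpolate at f ≈ 0.426 with slerp weights a = sin((1−f)δ)/sin δ ≈ 0.785, b = sin(fδ)/sin δ ≈ 0.620.
p = a·p₁ + b·p₂ ≈ (0.465, -0.805, -0.370); φ = arcsin(p_z) ≈ -21.69°, λ = atan2(p_y, p_x) ≈ -60.00°.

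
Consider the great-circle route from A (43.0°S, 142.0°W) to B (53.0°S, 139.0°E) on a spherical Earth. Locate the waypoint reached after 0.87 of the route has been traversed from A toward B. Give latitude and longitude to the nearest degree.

≈ (55°S, 150°E)

Write both endpoints as unit vectors p₁, p₂ with components (cos φ cos λ, cos φ sin λ, sin φ).
The central angle between the endpoints is δ = arccos(p₁·p₂) ≈ 0.891 rad (51.0°).
Interpolate at f = 0.87 with slerp weights a = sin((1−f)δ)/sin δ ≈ 0.149, b = sin(fδ)/sin δ ≈ 0.900.
p = a·p₁ + b·p₂ ≈ (-0.494, 0.288, -0.820); φ = arcsin(p_z) ≈ -55.09°, λ = atan2(p_y, p_x) ≈ 149.74°.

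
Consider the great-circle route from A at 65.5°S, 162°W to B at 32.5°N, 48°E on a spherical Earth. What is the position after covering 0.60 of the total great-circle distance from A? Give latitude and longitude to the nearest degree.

≈ 22°S, 66°E

Write both endpoints as unit vectors p₁, p₂ with components (cos φ cos λ, cos φ sin λ, sin φ).
The central angle between the endpoints is δ = arccos(p₁·p₂) ≈ 2.485 rad (142.4°).
Interpolate at f = 0.60 with slerp weights a = sin((1−f)δ)/sin δ ≈ 1.372, b = sin(fδ)/sin δ ≈ 1.632.
p = a·p₁ + b·p₂ ≈ (0.380, 0.847, -0.372); φ = arcsin(p_z) ≈ -21.83°, λ = atan2(p_y, p_x) ≈ 65.85°.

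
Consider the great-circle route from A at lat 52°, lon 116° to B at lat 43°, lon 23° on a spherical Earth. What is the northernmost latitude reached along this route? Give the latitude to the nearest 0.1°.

≈ 58.4°

The great circle lies in the plane with unit normal n̂ = (p₁ × p₂)/|p₁ × p₂|.
Here n̂_z ≈ -0.524; the vertex latitude is φ_max = arccos|n̂_z| ≈ 58.4°.
Check via Clairaut: cos φ_max = |cos φ₁| · sin C = cos(52.0°)·sin(58.4°) ≈ 0.524, again giving ≈ 58.4°.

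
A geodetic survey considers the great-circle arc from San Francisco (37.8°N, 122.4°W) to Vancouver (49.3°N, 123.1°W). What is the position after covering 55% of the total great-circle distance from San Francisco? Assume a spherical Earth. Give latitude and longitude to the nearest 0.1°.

≈ (44.1°N, 122.8°W)

The haversine formula gives a central angle δ ≈ 0.201 rad (11.5°) between the endpoints.
Interpolate at f = 0.55 with slerp weights a = sin((1−f)δ)/sin δ ≈ 0.452, b = sin(fδ)/sin δ ≈ 0.553.
p = a·p₁ + b·p₂ ≈ (-0.388, -0.604, 0.696); φ = arcsin(p_z) ≈ 44.13°, λ = atan2(p_y, p_x) ≈ -122.75°.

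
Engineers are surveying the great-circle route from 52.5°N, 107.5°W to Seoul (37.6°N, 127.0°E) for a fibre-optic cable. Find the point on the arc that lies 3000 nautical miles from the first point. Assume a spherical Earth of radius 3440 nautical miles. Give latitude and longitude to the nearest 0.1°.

≈ 59.4°N, 155.1°E

The haversine formula gives a central angle δ ≈ 1.365 rad (78.2°) between the endpoints. The total great-circle distance is δ·R ≈ 1.365 × 3440 ≈ 4697 nmi, so the target fraction is f = 3000/4697 ≈ 0.639.
Interpolate at f ≈ 0.639 with slerp weights a = sin((1−f)δ)/sin δ ≈ 0.484, b = sin(fδ)/sin δ ≈ 0.782.
p = a·p₁ + b·p₂ ≈ (-0.461, 0.214, 0.861); φ = arcsin(p_z) ≈ 59.42°, λ = atan2(p_y, p_x) ≈ 155.11°.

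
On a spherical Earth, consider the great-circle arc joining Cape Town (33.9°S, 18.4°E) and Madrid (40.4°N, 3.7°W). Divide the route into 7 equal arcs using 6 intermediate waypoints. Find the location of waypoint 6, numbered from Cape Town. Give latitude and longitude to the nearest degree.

≈ (30°N, 0°E)

Write both endpoints as unit vectors p₁, p₂ with components (cos φ cos λ, cos φ sin λ, sin φ).
The central angle between the endpoints is δ = arccos(p₁·p₂) ≈ 1.345 rad (77.0°).
Interpolate at f = 6/7 with slerp weights a = sin((1−f)δ)/sin δ ≈ 0.196, b = sin(fδ)/sin δ ≈ 0.938.
p = a·p₁ + b·p₂ ≈ (0.867, 0.005, 0.498); φ = arcsin(p_z) ≈ 29.90°, λ = atan2(p_y, p_x) ≈ 0.35°.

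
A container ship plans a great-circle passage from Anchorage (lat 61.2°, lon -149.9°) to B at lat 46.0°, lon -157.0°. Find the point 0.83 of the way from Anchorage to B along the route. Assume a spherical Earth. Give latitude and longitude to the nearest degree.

The haversine formula gives a central angle δ ≈ 0.275 rad (15.8°) between the endpoints.
Interpolate at f = 0.83 with slerp weights a = sin((1−f)δ)/sin δ ≈ 0.172, b = sin(fδ)/sin δ ≈ 0.833.
p = a·p₁ + b·p₂ ≈ (-0.605, -0.268, 0.750); φ = arcsin(p_z) ≈ 48.61°, λ = atan2(p_y, p_x) ≈ -156.11°.

≈ lat 49°, lon -156°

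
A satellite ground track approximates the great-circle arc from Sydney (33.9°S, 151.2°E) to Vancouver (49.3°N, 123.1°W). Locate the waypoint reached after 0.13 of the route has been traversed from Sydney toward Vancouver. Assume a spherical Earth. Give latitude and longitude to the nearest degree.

≈ (23°S, 162°E)

Convert each endpoint to a unit vector on the sphere (x = cos φ cos λ, y = cos φ sin λ, z = sin φ).
The central angle between the endpoints is δ = arccos(p₁·p₂) ≈ 1.963 rad (112.5°).
Interpolate at f = 0.13 with slerp weights a = sin((1−f)δ)/sin δ ≈ 1.072, b = sin(fδ)/sin δ ≈ 0.273.
p = a·p₁ + b·p₂ ≈ (-0.877, 0.279, -0.391); φ = arcsin(p_z) ≈ -23.01°, λ = atan2(p_y, p_x) ≈ 162.33°.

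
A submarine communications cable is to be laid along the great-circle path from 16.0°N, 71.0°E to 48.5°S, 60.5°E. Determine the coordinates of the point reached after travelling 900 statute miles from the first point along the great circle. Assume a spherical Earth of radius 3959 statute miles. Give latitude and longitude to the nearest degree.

Convert each endpoint to a unit vector on the sphere (x = cos φ cos λ, y = cos φ sin λ, z = sin φ).
The central angle between the endpoints is δ = arccos(p₁·p₂) ≈ 1.138 rad (65.2°). The total great-circle distance is δ·R ≈ 1.138 × 3959 ≈ 4503 mi, so the target fraction is f = 900/4503 ≈ 0.200.
Interpolate at f ≈ 0.200 with slerp weights a = sin((1−f)δ)/sin δ ≈ 0.870, b = sin(fδ)/sin δ ≈ 0.248.
p = a·p₁ + b·p₂ ≈ (0.353, 0.934, 0.054); φ = arcsin(p_z) ≈ 3.09°, λ = atan2(p_y, p_x) ≈ 69.28°.

≈ 3°N, 69°E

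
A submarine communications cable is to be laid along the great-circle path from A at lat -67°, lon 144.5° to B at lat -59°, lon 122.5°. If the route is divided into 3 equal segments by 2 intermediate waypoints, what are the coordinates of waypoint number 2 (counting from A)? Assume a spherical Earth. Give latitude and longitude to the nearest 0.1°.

≈ lat -62.0°, lon 128.5°

From cos δ = sin φ₁ sin φ₂ + cos φ₁ cos φ₂ cos Δλ, the central angle is δ ≈ 0.221 rad (12.7°).
Interpolate at f = 2/3 with slerp weights a = sin((1−f)δ)/sin δ ≈ 0.336, b = sin(fδ)/sin δ ≈ 0.670.
p = a·p₁ + b·p₂ ≈ (-0.292, 0.367, -0.883); φ = arcsin(p_z) ≈ -62.02°, λ = atan2(p_y, p_x) ≈ 128.51°.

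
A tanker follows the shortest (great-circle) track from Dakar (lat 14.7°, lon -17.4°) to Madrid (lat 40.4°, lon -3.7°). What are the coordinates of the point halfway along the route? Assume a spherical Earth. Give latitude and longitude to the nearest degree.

≈ lat 28°, lon -11°

Write both endpoints as unit vectors p₁, p₂ with components (cos φ cos λ, cos φ sin λ, sin φ).
The central angle between the endpoints is δ = arccos(p₁·p₂) ≈ 0.495 rad (28.3°).
Interpolate at f = 1/2 with slerp weights a = sin((1−f)δ)/sin δ ≈ 0.516, b = sin(fδ)/sin δ ≈ 0.516.
p = a·p₁ + b·p₂ ≈ (0.868, -0.175, 0.465); φ = arcsin(p_z) ≈ 27.72°, λ = atan2(p_y, p_x) ≈ -11.37°.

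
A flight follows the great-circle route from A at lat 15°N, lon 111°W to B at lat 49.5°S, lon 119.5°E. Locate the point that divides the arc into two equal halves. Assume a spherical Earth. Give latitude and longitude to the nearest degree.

≈ lat 34°S, lon 153°W

Convert each endpoint to a unit vector on the sphere (x = cos φ cos λ, y = cos φ sin λ, z = sin φ).
The central angle between the endpoints is δ = arccos(p₁·p₂) ≈ 2.209 rad (126.6°).
Interpolate at f = 1/2 with slerp weights a = sin((1−f)δ)/sin δ ≈ 1.112, b = sin(fδ)/sin δ ≈ 1.112.
p = a·p₁ + b·p₂ ≈ (-0.741, -0.374, -0.558); φ = arcsin(p_z) ≈ -33.91°, λ = atan2(p_y, p_x) ≈ -153.19°.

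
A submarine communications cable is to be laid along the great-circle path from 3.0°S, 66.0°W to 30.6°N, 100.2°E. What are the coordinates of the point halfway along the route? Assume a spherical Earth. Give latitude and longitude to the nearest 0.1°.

From cos δ = sin φ₁ sin φ₂ + cos φ₁ cos φ₂ cos Δλ, the central angle is δ ≈ 2.609 rad (149.5°).
Interpolate at f = 1/2 with slerp weights a = sin((1−f)δ)/sin δ ≈ 1.899, b = sin(fδ)/sin δ ≈ 1.899.
p = a·p₁ + b·p₂ ≈ (0.482, -0.124, 0.867); φ = arcsin(p_z) ≈ 60.16°, λ = atan2(p_y, p_x) ≈ -14.40°.

≈ 60.2°N, 14.4°W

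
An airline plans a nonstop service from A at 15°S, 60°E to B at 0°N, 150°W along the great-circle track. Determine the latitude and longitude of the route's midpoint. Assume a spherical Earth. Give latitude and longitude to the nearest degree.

≈ 27°S, 139°E

The haversine formula gives a central angle δ ≈ 2.562 rad (146.8°) between the endpoints.
Interpolate at f = 1/2 with slerp weights a = sin((1−f)δ)/sin δ ≈ 1.749, b = sin(fδ)/sin δ ≈ 1.749.
p = a·p₁ + b·p₂ ≈ (-0.670, 0.589, -0.453); φ = arcsin(p_z) ≈ -26.91°, λ = atan2(p_y, p_x) ≈ 138.70°.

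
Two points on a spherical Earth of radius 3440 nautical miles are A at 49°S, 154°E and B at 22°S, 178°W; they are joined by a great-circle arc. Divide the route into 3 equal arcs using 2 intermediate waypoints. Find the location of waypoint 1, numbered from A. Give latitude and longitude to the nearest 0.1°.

≈ 40.8°S, 165.7°E

Write both endpoints as unit vectors p₁, p₂ with components (cos φ cos λ, cos φ sin λ, sin φ).
The central angle between the endpoints is δ = arccos(p₁·p₂) ≈ 0.610 rad (34.9°).
Interpolate at f = 1/3 with slerp weights a = sin((1−f)δ)/sin δ ≈ 0.690, b = sin(fδ)/sin δ ≈ 0.352.
p = a·p₁ + b·p₂ ≈ (-0.734, 0.187, -0.653); φ = arcsin(p_z) ≈ -40.78°, λ = atan2(p_y, p_x) ≈ 165.69°.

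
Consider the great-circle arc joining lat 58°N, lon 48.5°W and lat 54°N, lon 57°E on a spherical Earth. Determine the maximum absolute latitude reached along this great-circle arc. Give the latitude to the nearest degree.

The great circle lies in the plane with unit normal n̂ = (p₁ × p₂)/|p₁ × p₂|.
Here n̂_z ≈ +0.376; the vertex latitude is φ_max = arccos|n̂_z| ≈ 67.9°.

≈ 68°N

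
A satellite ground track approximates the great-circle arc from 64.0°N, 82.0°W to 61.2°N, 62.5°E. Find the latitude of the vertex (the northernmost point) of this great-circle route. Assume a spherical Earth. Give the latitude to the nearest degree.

≈ 81°N

The great circle lies in the plane with unit normal n̂ = (p₁ × p₂)/|p₁ × p₂|.
Here n̂_z ≈ +0.156; the vertex latitude is φ_max = arccos|n̂_z| ≈ 81.0°.
Check via Clairaut: cos φ_max = |cos φ₁| · sin C = cos(64.0°)·sin(20.8°) ≈ 0.156, again giving ≈ 81.0°.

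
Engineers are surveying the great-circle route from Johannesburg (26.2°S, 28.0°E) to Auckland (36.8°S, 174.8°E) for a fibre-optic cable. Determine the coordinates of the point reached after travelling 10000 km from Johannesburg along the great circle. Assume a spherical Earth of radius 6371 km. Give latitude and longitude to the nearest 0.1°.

≈ (52.6°S, 157.9°E)

The haversine formula gives a central angle δ ≈ 1.914 rad (109.7°) between the endpoints. The total great-circle distance is δ·R ≈ 1.914 × 6371 ≈ 12195 km, so the target fraction is f = 10000/12195 ≈ 0.820.
Interpolate at f ≈ 0.820 with slerp weights a = sin((1−f)δ)/sin δ ≈ 0.359, b = sin(fδ)/sin δ ≈ 1.062.
p = a·p₁ + b·p₂ ≈ (-0.563, 0.228, -0.795); φ = arcsin(p_z) ≈ -52.61°, λ = atan2(p_y, p_x) ≈ 157.92°.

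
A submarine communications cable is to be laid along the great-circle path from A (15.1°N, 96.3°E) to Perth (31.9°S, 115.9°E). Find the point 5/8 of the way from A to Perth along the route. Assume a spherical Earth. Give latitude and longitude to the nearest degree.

≈ (14°S, 108°E)

Convert each endpoint to a unit vector on the sphere (x = cos φ cos λ, y = cos φ sin λ, z = sin φ).
The central angle between the endpoints is δ = arccos(p₁·p₂) ≈ 0.883 rad (50.6°).
Interpolate at f = 5/8 with slerp weights a = sin((1−f)δ)/sin δ ≈ 0.421, b = sin(fδ)/sin δ ≈ 0.679.
p = a·p₁ + b·p₂ ≈ (-0.296, 0.922, -0.249); φ = arcsin(p_z) ≈ -14.42°, λ = atan2(p_y, p_x) ≈ 107.81°.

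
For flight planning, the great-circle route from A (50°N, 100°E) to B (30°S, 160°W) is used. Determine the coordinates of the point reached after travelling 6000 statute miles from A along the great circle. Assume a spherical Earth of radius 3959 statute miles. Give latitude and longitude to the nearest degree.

≈ (6°S, 177°E)

The haversine formula gives a central angle δ ≈ 2.071 rad (118.7°) between the endpoints. The total great-circle distance is δ·R ≈ 2.071 × 3959 ≈ 8199 mi, so the target fraction is f = 6000/8199 ≈ 0.732.
Interpolate at f ≈ 0.732 with slerp weights a = sin((1−f)δ)/sin δ ≈ 0.601, b = sin(fδ)/sin δ ≈ 1.138.
p = a·p₁ + b·p₂ ≈ (-0.993, 0.043, -0.109); φ = arcsin(p_z) ≈ -6.23°, λ = atan2(p_y, p_x) ≈ 177.50°.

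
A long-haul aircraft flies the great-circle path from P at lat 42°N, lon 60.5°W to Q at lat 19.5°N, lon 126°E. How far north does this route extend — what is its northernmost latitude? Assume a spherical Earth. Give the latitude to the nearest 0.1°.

≈ 84.8°N

The great circle lies in the plane with unit normal n̂ = (p₁ × p₂)/|p₁ × p₂|.
Here n̂_z ≈ -0.090; the vertex latitude is φ_max = arccos|n̂_z| ≈ 84.8°.
Check via Clairaut: cos φ_max = |cos φ₁| · sin C = cos(42.0°)·sin(7.0°) ≈ 0.090, again giving ≈ 84.8°.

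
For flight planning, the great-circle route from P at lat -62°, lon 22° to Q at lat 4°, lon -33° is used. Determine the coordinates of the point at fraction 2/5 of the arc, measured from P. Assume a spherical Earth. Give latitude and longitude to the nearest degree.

≈ lat -38°, lon -12°

Convert each endpoint to a unit vector on the sphere (x = cos φ cos λ, y = cos φ sin λ, z = sin φ).
The central angle between the endpoints is δ = arccos(p₁·p₂) ≈ 1.362 rad (78.1°).
Interpolate at f = 2/5 with slerp weights a = sin((1−f)δ)/sin δ ≈ 0.745, b = sin(fδ)/sin δ ≈ 0.530.
p = a·p₁ + b·p₂ ≈ (0.768, -0.157, -0.621); φ = arcsin(p_z) ≈ -38.41°, λ = atan2(p_y, p_x) ≈ -11.54°.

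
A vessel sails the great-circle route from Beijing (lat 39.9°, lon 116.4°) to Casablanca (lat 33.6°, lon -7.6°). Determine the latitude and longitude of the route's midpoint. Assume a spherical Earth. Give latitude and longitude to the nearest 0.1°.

The haversine formula gives a central angle δ ≈ 1.573 rad (90.1°) between the endpoints.
Interpolate at f = 1/2 with slerp weights a = sin((1−f)δ)/sin δ ≈ 0.708, b = sin(fδ)/sin δ ≈ 0.708.
p = a·p₁ + b·p₂ ≈ (0.343, 0.408, 0.846); φ = arcsin(p_z) ≈ 57.77°, λ = atan2(p_y, p_x) ≈ 49.98°.

≈ lat 57.8°, lon 50.0°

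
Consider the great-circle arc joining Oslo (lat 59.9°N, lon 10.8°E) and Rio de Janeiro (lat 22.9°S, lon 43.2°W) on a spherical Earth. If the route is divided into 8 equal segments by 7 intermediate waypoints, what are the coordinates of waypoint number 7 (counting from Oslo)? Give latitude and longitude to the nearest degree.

From cos δ = sin φ₁ sin φ₂ + cos φ₁ cos φ₂ cos Δλ, the central angle is δ ≈ 1.636 rad (93.7°).
Interpolate at f = 7/8 with slerp weights a = sin((1−f)δ)/sin δ ≈ 0.204, b = sin(fδ)/sin δ ≈ 0.992.
p = a·p₁ + b·p₂ ≈ (0.767, -0.607, -0.210); φ = arcsin(p_z) ≈ -12.13°, λ = atan2(p_y, p_x) ≈ -38.36°.

≈ lat 12°S, lon 38°W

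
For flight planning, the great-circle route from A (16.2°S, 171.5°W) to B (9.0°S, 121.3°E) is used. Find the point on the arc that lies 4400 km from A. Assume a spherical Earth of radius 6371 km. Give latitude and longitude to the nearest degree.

≈ (14°S, 147°E)

Write both endpoints as unit vectors p₁, p₂ with components (cos φ cos λ, cos φ sin λ, sin φ).
The central angle between the endpoints is δ = arccos(p₁·p₂) ≈ 1.147 rad (65.7°). The total great-circle distance is δ·R ≈ 1.147 × 6371 ≈ 7308 km, so the target fraction is f = 4400/7308 ≈ 0.602.
Interpolate at f ≈ 0.602 with slerp weights a = sin((1−f)δ)/sin δ ≈ 0.483, b = sin(fδ)/sin δ ≈ 0.699.
p = a·p₁ + b·p₂ ≈ (-0.818, 0.521, -0.244); φ = arcsin(p_z) ≈ -14.14°, λ = atan2(p_y, p_x) ≈ 147.49°.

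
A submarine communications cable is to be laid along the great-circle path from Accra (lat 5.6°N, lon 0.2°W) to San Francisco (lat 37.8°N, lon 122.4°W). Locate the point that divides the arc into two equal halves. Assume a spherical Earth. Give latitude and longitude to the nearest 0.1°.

Convert each endpoint to a unit vector on the sphere (x = cos φ cos λ, y = cos φ sin λ, z = sin φ).
The central angle between the endpoints is δ = arccos(p₁·p₂) ≈ 1.938 rad (111.1°).
Interpolate at f = 1/2 with slerp weights a = sin((1−f)δ)/sin δ ≈ 0.883, b = sin(fδ)/sin δ ≈ 0.883.
p = a·p₁ + b·p₂ ≈ (0.505, -0.592, 0.628); φ = arcsin(p_z) ≈ 38.87°, λ = atan2(p_y, p_x) ≈ -49.55°.

≈ lat 38.9°N, lon 49.5°W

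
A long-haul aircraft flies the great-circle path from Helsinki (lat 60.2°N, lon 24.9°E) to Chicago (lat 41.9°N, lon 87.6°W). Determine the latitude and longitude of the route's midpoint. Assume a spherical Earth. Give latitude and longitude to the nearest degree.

≈ lat 65°N, lon 48°W

From cos δ = sin φ₁ sin φ₂ + cos φ₁ cos φ₂ cos Δλ, the central angle is δ ≈ 1.117 rad (64.0°).
Interpolate at f = 1/2 with slerp weights a = sin((1−f)δ)/sin δ ≈ 0.590, b = sin(fδ)/sin δ ≈ 0.590.
p = a·p₁ + b·p₂ ≈ (0.284, -0.315, 0.905); φ = arcsin(p_z) ≈ 64.89°, λ = atan2(p_y, p_x) ≈ -47.96°.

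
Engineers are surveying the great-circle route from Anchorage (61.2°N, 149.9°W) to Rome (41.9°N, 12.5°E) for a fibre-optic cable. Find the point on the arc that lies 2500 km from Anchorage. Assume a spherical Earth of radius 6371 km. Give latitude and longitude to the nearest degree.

The haversine formula gives a central angle δ ≈ 1.325 rad (75.9°) between the endpoints. The total great-circle distance is δ·R ≈ 1.325 × 6371 ≈ 8441 km, so the target fraction is f = 2500/8441 ≈ 0.296.
Interpolate at f ≈ 0.296 with slerp weights a = sin((1−f)δ)/sin δ ≈ 0.828, b = sin(fδ)/sin δ ≈ 0.394.
p = a·p₁ + b·p₂ ≈ (-0.059, -0.137, 0.989); φ = arcsin(p_z) ≈ 81.46°, λ = atan2(p_y, p_x) ≈ -113.23°.

≈ 81°N, 113°W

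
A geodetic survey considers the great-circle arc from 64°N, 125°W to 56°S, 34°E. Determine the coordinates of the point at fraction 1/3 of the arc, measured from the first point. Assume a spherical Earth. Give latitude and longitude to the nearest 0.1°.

Write both endpoints as unit vectors p₁, p₂ with components (cos φ cos λ, cos φ sin λ, sin φ).
The central angle between the endpoints is δ = arccos(p₁·p₂) ≈ 2.913 rad (166.9°).
Interpolate at f = 1/3 with slerp weights a = sin((1−f)δ)/sin δ ≈ 4.112, b = sin(fδ)/sin δ ≈ 3.643.
p = a·p₁ + b·p₂ ≈ (0.655, -0.338, 0.676); φ = arcsin(p_z) ≈ 42.55°, λ = atan2(p_y, p_x) ≈ -27.28°.

≈ 42.6°N, 27.3°W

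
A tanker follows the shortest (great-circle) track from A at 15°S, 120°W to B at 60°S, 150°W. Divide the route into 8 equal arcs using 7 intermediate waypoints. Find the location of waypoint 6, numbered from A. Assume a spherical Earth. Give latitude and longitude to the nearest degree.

≈ 50°S, 138°W

Write both endpoints as unit vectors p₁, p₂ with components (cos φ cos λ, cos φ sin λ, sin φ).
The central angle between the endpoints is δ = arccos(p₁·p₂) ≈ 0.873 rad (50.0°).
Interpolate at f = 6/8 with slerp weights a = sin((1−f)δ)/sin δ ≈ 0.283, b = sin(fδ)/sin δ ≈ 0.795.
p = a·p₁ + b·p₂ ≈ (-0.481, -0.435, -0.761); φ = arcsin(p_z) ≈ -49.59°, λ = atan2(p_y, p_x) ≈ -137.85°.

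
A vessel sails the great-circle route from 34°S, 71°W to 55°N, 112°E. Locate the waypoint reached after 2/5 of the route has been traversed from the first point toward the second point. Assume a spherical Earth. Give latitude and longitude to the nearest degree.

≈ 29°N, 76°W

Write both endpoints as unit vectors p₁, p₂ with components (cos φ cos λ, cos φ sin λ, sin φ).
The central angle between the endpoints is δ = arccos(p₁·p₂) ≈ 2.773 rad (158.9°).
Interpolate at f = 2/5 with slerp weights a = sin((1−f)δ)/sin δ ≈ 2.765, b = sin(fδ)/sin δ ≈ 2.487.
p = a·p₁ + b·p₂ ≈ (0.212, -0.845, 0.491); φ = arcsin(p_z) ≈ 29.39°, λ = atan2(p_y, p_x) ≈ -75.91°.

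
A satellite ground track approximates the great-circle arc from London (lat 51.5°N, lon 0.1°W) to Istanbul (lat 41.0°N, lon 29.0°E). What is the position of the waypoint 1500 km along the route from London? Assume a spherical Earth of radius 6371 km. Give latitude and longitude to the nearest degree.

≈ lat 46°N, lon 19°E

Convert each endpoint to a unit vector on the sphere (x = cos φ cos λ, y = cos φ sin λ, z = sin φ).
The central angle between the endpoints is δ = arccos(p₁·p₂) ≈ 0.393 rad (22.5°). The total great-circle distance is δ·R ≈ 0.393 × 6371 ≈ 2501 km, so the target fraction is f = 1500/2501 ≈ 0.600.
Interpolate at f ≈ 0.600 with slerp weights a = sin((1−f)δ)/sin δ ≈ 0.409, b = sin(fδ)/sin δ ≈ 0.610.
p = a·p₁ + b·p₂ ≈ (0.657, 0.223, 0.720); φ = arcsin(p_z) ≈ 46.07°, λ = atan2(p_y, p_x) ≈ 18.72°.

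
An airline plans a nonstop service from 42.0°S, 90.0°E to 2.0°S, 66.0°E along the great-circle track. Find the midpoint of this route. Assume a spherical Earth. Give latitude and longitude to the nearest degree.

≈ 22°S, 76°E

Convert each endpoint to a unit vector on the sphere (x = cos φ cos λ, y = cos φ sin λ, z = sin φ).
The central angle between the endpoints is δ = arccos(p₁·p₂) ≈ 0.793 rad (45.4°).
Interpolate at f = 1/2 with slerp weights a = sin((1−f)δ)/sin δ ≈ 0.542, b = sin(fδ)/sin δ ≈ 0.542.
p = a·p₁ + b·p₂ ≈ (0.220, 0.898, -0.382); φ = arcsin(p_z) ≈ -22.43°, λ = atan2(p_y, p_x) ≈ 76.21°.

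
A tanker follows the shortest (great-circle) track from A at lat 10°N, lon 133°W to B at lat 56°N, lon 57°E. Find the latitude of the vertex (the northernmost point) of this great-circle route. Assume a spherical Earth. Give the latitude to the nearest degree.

The great circle lies in the plane with unit normal n̂ = (p₁ × p₂)/|p₁ × p₂|.
Here n̂_z ≈ -0.104; the vertex latitude is φ_max = arccos|n̂_z| ≈ 84.0°.
Check via Clairaut: cos φ_max = |cos φ₁| · sin C = cos(10.0°)·sin(6.1°) ≈ 0.104, again giving ≈ 84.0°.

≈ 84°N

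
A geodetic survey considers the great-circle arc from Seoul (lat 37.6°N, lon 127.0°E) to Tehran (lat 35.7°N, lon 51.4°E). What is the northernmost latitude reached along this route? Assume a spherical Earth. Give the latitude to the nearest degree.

The great circle lies in the plane with unit normal n̂ = (p₁ × p₂)/|p₁ × p₂|.
Here n̂_z ≈ -0.728; the vertex latitude is φ_max = arccos|n̂_z| ≈ 43.3°.
Check via Clairaut: cos φ_max = |cos φ₁| · sin C = cos(37.6°)·sin(66.7°) ≈ 0.728, again giving ≈ 43.3°.

≈ 43°N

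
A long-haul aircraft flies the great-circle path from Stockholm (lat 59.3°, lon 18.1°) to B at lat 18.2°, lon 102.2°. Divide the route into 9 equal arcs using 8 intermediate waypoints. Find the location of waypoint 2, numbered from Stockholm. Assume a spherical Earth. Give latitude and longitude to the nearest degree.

Write both endpoints as unit vectors p₁, p₂ with components (cos φ cos λ, cos φ sin λ, sin φ).
The central angle between the endpoints is δ = arccos(p₁·p₂) ≈ 1.247 rad (71.4°).
Interpolate at f = 2/9 with slerp weights a = sin((1−f)δ)/sin δ ≈ 0.870, b = sin(fδ)/sin δ ≈ 0.289.
p = a·p₁ + b·p₂ ≈ (0.364, 0.406, 0.838); φ = arcsin(p_z) ≈ 56.95°, λ = atan2(p_y, p_x) ≈ 48.10°.

≈ lat 57°, lon 48°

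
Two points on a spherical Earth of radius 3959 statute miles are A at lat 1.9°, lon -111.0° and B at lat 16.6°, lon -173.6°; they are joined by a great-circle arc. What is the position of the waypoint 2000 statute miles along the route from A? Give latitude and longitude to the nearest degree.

≈ lat 10°, lon -139°

Write both endpoints as unit vectors p₁, p₂ with components (cos φ cos λ, cos φ sin λ, sin φ).
The central angle between the endpoints is δ = arccos(p₁·p₂) ≈ 1.104 rad (63.2°). The total great-circle distance is δ·R ≈ 1.104 × 3959 ≈ 4370 mi, so the target fraction is f = 2000/4370 ≈ 0.458.
Interpolate at f ≈ 0.458 with slerp weights a = sin((1−f)δ)/sin δ ≈ 0.631, b = sin(fδ)/sin δ ≈ 0.542.
p = a·p₁ + b·p₂ ≈ (-0.742, -0.647, 0.176); φ = arcsin(p_z) ≈ 10.12°, λ = atan2(p_y, p_x) ≈ -138.93°.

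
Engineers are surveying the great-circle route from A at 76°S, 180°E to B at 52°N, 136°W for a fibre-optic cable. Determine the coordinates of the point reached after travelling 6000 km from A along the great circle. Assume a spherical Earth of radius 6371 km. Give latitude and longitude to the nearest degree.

Convert each endpoint to a unit vector on the sphere (x = cos φ cos λ, y = cos φ sin λ, z = sin φ).
The central angle between the endpoints is δ = arccos(p₁·p₂) ≈ 2.288 rad (131.1°). The total great-circle distance is δ·R ≈ 2.288 × 6371 ≈ 14578 km, so the target fraction is f = 6000/14578 ≈ 0.412.
Interpolate at f ≈ 0.412 with slerp weights a = sin((1−f)δ)/sin δ ≈ 1.294, b = sin(fδ)/sin δ ≈ 1.073.
p = a·p₁ + b·p₂ ≈ (-0.788, -0.459, -0.410); φ = arcsin(p_z) ≈ -24.19°, λ = atan2(p_y, p_x) ≈ -149.79°.

≈ 24°S, 150°W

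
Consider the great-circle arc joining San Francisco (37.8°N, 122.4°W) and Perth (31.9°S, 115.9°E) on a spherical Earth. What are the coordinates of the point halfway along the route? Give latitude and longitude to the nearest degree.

Convert each endpoint to a unit vector on the sphere (x = cos φ cos λ, y = cos φ sin λ, z = sin φ).
The central angle between the endpoints is δ = arccos(p₁·p₂) ≈ 2.314 rad (132.6°).
Interpolate at f = 1/2 with slerp weights a = sin((1−f)δ)/sin δ ≈ 1.243, b = sin(fδ)/sin δ ≈ 1.243.
p = a·p₁ + b·p₂ ≈ (-0.987, 0.120, 0.105); φ = arcsin(p_z) ≈ 6.03°, λ = atan2(p_y, p_x) ≈ 173.07°.

≈ 6°N, 173°E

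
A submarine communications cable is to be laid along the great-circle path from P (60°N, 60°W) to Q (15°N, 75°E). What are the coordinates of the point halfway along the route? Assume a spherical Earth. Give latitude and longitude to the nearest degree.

Write both endpoints as unit vectors p₁, p₂ with components (cos φ cos λ, cos φ sin λ, sin φ).
The central angle between the endpoints is δ = arccos(p₁·p₂) ≈ 1.688 rad (96.7°).
Interpolate at f = 1/2 with slerp weights a = sin((1−f)δ)/sin δ ≈ 0.753, b = sin(fδ)/sin δ ≈ 0.753.
p = a·p₁ + b·p₂ ≈ (0.376, 0.376, 0.847); φ = arcsin(p_z) ≈ 57.85°, λ = atan2(p_y, p_x) ≈ 45.00°.

≈ (58°N, 45°E)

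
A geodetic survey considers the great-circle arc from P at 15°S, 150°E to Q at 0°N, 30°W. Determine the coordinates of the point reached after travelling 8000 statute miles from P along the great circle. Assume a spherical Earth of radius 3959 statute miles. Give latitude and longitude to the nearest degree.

≈ 49°S, 30°W

From cos δ = sin φ₁ sin φ₂ + cos φ₁ cos φ₂ cos Δλ, the central angle is δ ≈ 2.880 rad (165.0°). The total great-circle distance is δ·R ≈ 2.880 × 3959 ≈ 11401 mi, so the target fraction is f = 8000/11401 ≈ 0.702.
Interpolate at f ≈ 0.702 with slerp weights a = sin((1−f)δ)/sin δ ≈ 2.926, b = sin(fδ)/sin δ ≈ 3.479.
p = a·p₁ + b·p₂ ≈ (0.566, -0.327, -0.757); φ = arcsin(p_z) ≈ -49.22°, λ = atan2(p_y, p_x) ≈ -30.00°.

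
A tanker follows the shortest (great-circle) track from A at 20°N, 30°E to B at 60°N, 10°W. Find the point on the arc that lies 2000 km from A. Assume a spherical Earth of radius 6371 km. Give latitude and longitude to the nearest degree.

≈ 36°N, 21°E

Convert each endpoint to a unit vector on the sphere (x = cos φ cos λ, y = cos φ sin λ, z = sin φ).
The central angle between the endpoints is δ = arccos(p₁·p₂) ≈ 0.855 rad (49.0°). The total great-circle distance is δ·R ≈ 0.855 × 6371 ≈ 5448 km, so the target fraction is f = 2000/5448 ≈ 0.367.
Interpolate at f ≈ 0.367 with slerp weights a = sin((1−f)δ)/sin δ ≈ 0.683, b = sin(fδ)/sin δ ≈ 0.409.
p = a·p₁ + b·p₂ ≈ (0.757, 0.285, 0.588); φ = arcsin(p_z) ≈ 36.00°, λ = atan2(p_y, p_x) ≈ 20.64°.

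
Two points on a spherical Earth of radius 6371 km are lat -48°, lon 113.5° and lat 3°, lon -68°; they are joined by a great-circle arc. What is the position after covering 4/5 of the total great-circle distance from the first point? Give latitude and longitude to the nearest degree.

≈ lat -24°, lon -69°

The haversine formula gives a central angle δ ≈ 2.356 rad (135.0°) between the endpoints.
Interpolate at f = 4/5 with slerp weights a = sin((1−f)δ)/sin δ ≈ 0.642, b = sin(fδ)/sin δ ≈ 1.345.
p = a·p₁ + b·p₂ ≈ (0.332, -0.851, -0.407); φ = arcsin(p_z) ≈ -23.99°, λ = atan2(p_y, p_x) ≈ -68.70°.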